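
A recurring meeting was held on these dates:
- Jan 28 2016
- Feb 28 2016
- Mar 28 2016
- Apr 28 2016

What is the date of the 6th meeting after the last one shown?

Oct 28 2016

Each date is the 28th; the gaps (31, 29, 31) track the month lengths.
The rule is the 28th of each month.
Next: May 2016 → May 28 2016.
June 2016: Jun 28 2016.
Next: July 2016 → Jul 28 2016.
August 2016: Aug 28 2016.
September 2016: Sep 28 2016.
Next: October 2016 → Oct 28 2016.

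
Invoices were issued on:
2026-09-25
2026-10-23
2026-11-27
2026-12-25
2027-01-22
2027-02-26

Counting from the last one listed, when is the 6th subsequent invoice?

2027-08-27

Gaps: 28, 35, 28, 28, 35 days — a mix of 28 and 35. Every date is a Friday.
Each is the 4th Friday of its month.
March 2027 — 4th Friday is 2027-03-26.
4th Friday of April 2027: 2027-04-23.
4th Friday of May 2027: 2027-05-28.
4th Friday of June 2027: 2027-06-25.
July 2027 — 4th Friday is 2027-07-23.
4th Friday of August 2027: 2027-08-27.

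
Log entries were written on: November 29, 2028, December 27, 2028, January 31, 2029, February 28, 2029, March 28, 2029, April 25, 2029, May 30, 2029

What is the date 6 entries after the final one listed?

Every date is a Wednesday; gaps 28, 35, 28, 28, 28, 35 days.
Each is the last Wednesday of its month (at least one falls on the 29th or later, ruling out '4th Wednesday').
June 2029 ends with Wednesday June 27, 2029.
Last Wednesday of July 2029: July 25, 2029.
Last Wednesday of August 2029: August 29, 2029.
September 2029 ends with Wednesday September 26, 2029.
October 2029 ends with Wednesday October 31, 2029.
November 2029 ends with Wednesday November 28, 2029.

November 28, 2029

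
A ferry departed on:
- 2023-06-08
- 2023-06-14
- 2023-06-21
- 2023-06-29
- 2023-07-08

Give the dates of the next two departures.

2023-07-18, 2023-07-29

Gaps: 6, 7, 8, 9 days — each gap is 1 larger than the previous one.
Next gap: 10 days. 2023-07-08 + 10 days = 2023-07-18.
Next gap: 11 days. 2023-07-18 + 11 days = 2023-07-29.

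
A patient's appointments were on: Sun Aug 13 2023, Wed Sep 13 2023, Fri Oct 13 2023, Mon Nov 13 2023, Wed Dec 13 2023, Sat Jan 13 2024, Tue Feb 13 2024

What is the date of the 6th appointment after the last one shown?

Tue Aug 13 2024

The day-of-month is always 13 (31, 30, 31, 30, 31, 31 days between events).
So this recurs on the 13th of each month.
Next: March 2024 → Wed Mar 13 2024.
April 2024: Sat Apr 13 2024.
May 2024: Mon May 13 2024.
Next: June 2024 → Thu Jun 13 2024.
July 2024: Sat Jul 13 2024.
Next: August 2024 → Tue Aug 13 2024.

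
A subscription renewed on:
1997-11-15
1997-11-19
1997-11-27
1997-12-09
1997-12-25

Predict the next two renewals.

1998-01-14, 1998-02-07

Gaps: 4, 8, 12, 16 days — each gap is 4 larger than the previous one.
Next gap: 20 days. 1997-12-25 + 20 days = 1998-01-14.
Next gap: 24 days. 1998-01-14 + 24 days = 1998-02-07.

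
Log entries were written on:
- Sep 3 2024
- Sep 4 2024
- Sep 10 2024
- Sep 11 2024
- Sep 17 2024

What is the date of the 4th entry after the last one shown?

Oct 1 2024

The gap pattern 1, 6, 1, 6 repeats every 2 events.
These are the Tuesdays and Wednesdays of each week.
The following Wednesday is Sep 18 2024.
Next Tuesday: Sep 24 2024.
The following Wednesday is Sep 25 2024.
The following Tuesday is Oct 1 2024.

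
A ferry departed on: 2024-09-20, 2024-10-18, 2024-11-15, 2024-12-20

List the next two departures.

2025-01-17, 2025-02-21

Gaps: 28, 28, 35 days — a mix of 28 and 35. Every date is a Friday.
Each is the 3rd Friday of its month.
3rd Friday of January 2025: 2025-01-17.
3rd Friday of February 2025: 2025-02-21.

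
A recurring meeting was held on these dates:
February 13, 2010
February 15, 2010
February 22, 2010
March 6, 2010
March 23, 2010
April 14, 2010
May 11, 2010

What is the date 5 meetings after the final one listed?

December 7, 2010

Gaps: 2, 7, 12, 17, 22, 27 days — each gap is 5 larger than the previous one.
Next gap: 32 days. May 11, 2010 + 32 days = June 12, 2010.
Next gap: 37 days. June 12, 2010 + 37 days = July 19, 2010.
Next gap: 42 days. July 19, 2010 + 42 days = August 30, 2010.
Next gap: 47 days. August 30, 2010 + 47 days = October 16, 2010.
Next gap: 52 days. October 16, 2010 + 52 days = December 7, 2010.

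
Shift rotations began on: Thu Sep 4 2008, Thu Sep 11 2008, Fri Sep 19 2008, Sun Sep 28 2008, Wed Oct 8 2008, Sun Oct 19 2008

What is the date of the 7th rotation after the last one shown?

Sun Feb 1 2009

The spacing grows by 1 each time: 7, 8, 9, 10, 11 days.
Next gap: 12 days. Sun Oct 19 2008 + 12 days = Fri Oct 31 2008.
Next gap: 13 days. Fri Oct 31 2008 + 13 days = Thu Nov 13 2008.
Next gap: 14 days. Thu Nov 13 2008 + 14 days = Thu Nov 27 2008.
Next gap: 15 days. Thu Nov 27 2008 + 15 days = Fri Dec 12 2008.
Next gap: 16 days. Fri Dec 12 2008 + 16 days = Sun Dec 28 2008.
Next gap: 17 days. Sun Dec 28 2008 + 17 days = Wed Jan 14 2009.
Next gap: 18 days. Wed Jan 14 2009 + 18 days = Sun Feb 1 2009.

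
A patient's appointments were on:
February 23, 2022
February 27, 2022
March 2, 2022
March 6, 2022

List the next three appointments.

March 9, 2022; March 13, 2022; March 16, 2022

Gaps: 4, 3, 4 days — not constant, but cyclic with period 2.
The events fall on every Wednesday and Sunday.
Next Wednesday: March 9, 2022.
The following Sunday is March 13, 2022.
Next Wednesday: March 16, 2022.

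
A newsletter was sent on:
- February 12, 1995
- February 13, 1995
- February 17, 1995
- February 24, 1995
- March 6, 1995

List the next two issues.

Intervals are 1, 4, 7, 10 days — an arithmetic progression with common difference 3.
Next gap: 13 days. March 6, 1995 + 13 days = March 19, 1995.
Next gap: 16 days. March 19, 1995 + 16 days = April 4, 1995.

March 19, 1995; April 4, 1995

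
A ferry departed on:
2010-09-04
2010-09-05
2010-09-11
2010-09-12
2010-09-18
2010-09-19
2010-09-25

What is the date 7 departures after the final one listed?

2010-10-17

Every event lands on a Saturday or Sunday (gaps cycle 1, 6, 1, 6, 1, 6).
So the schedule is: every Saturday and Sunday.
Next Sunday: 2010-09-26.
The following Saturday is 2010-10-02.
Next Sunday: 2010-10-03.
The following Saturday is 2010-10-09.
The following Sunday is 2010-10-10.
Next Saturday: 2010-10-16.
Next Sunday: 2010-10-17.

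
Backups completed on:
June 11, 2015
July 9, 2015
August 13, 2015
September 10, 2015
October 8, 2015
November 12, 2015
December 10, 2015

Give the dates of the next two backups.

These are Thursdays at 28- or 35-day spacing (28, 35, 28, 28, 35, 28).
The pattern: 2nd Thursday of the month.
January 2016 — 2nd Thursday is January 14, 2016.
2nd Thursday of February 2016: February 11, 2016.

January 14, 2016; February 11, 2016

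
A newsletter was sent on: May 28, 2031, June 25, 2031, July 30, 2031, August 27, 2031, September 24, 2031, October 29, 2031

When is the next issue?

November 26, 2031

These are Wednesdays with 28, 35, 28, 28, 35-day gaps.
Each is the final Wednesday of its month — July 30, 2031 is past the 28th, so '4th Wednesday' doesn't fit.
November 2031 ends with Wednesday November 26, 2031.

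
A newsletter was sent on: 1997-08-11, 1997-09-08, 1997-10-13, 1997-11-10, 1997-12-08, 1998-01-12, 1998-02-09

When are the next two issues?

All dates are Mondays, 28, 35, 28, 28, 35, 28 days apart.
Specifically, the 2nd Monday of each month.
2nd Monday of March 1998: 1998-03-09.
2nd Monday of April 1998: 1998-04-13.

1998-03-09, 1998-04-13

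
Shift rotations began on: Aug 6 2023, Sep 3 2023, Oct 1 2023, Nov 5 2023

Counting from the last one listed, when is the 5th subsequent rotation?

Apr 7 2024

These are Sundays at 28- or 35-day spacing (28, 28, 35).
The pattern: 1st Sunday of the month.
December 2023 — 1st Sunday is Dec 3 2023.
January 2024 — 1st Sunday is Jan 7 2024.
1st Sunday of February 2024: Feb 4 2024.
March 2024 — 1st Sunday is Mar 3 2024.
1st Sunday of April 2024: Apr 7 2024.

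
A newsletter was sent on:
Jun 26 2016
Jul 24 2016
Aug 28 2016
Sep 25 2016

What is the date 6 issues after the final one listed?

Mar 26 2017

All dates are Sundays, 28, 35, 28 days apart.
Specifically, the 4th Sunday of each month.
October 2016 — 4th Sunday is Oct 23 2016.
November 2016 — 4th Sunday is Nov 27 2016.
December 2016 — 4th Sunday is Dec 25 2016.
4th Sunday of January 2017: Jan 22 2017.
4th Sunday of February 2017: Feb 26 2017.
March 2017 — 4th Sunday is Mar 26 2017.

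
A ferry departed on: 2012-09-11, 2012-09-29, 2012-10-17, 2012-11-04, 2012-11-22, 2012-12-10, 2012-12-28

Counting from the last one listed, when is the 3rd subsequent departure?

2013-02-20

Gaps between consecutive events: 18, 18, 18, 18, 18, 18 days — a constant 18-day interval.
2012-12-28 + 18 days = 2013-01-15.
2013-01-15 + 18 days = 2013-02-02.
2013-02-02 + 18 days = 2013-02-20.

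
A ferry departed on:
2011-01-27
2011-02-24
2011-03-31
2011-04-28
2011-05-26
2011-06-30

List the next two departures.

Every date is a Thursday; gaps 28, 35, 28, 28, 35 days.
Each is the last Thursday of its month (at least one falls on the 29th or later, ruling out '4th Thursday').
Last Thursday of July 2011: 2011-07-28.
August 2011 ends with Thursday 2011-08-25.

2011-07-28, 2011-08-25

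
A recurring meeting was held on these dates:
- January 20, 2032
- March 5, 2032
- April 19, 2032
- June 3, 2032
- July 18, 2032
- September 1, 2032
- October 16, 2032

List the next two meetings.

Gaps between consecutive events: 45, 45, 45, 45, 45, 45 days — a constant 45-day interval.
October 16, 2032 + 45 days = November 30, 2032.
November 30, 2032 + 45 days = January 14, 2033.

November 30, 2032; January 14, 2033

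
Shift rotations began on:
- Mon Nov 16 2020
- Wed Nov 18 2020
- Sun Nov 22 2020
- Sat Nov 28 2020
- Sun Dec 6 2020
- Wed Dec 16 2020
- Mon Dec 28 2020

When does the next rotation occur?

Mon Jan 11 2021

The spacing grows by 2 each time: 2, 4, 6, 8, 10, 12 days.
Next gap: 14 days. Mon Dec 28 2020 + 14 days = Mon Jan 11 2021.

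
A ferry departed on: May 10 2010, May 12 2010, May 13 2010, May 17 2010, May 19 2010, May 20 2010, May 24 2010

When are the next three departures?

Gaps: 2, 1, 4, 2, 1, 4 days — not constant, but cyclic with period 3.
The events fall on every Monday, Wednesday and Thursday.
Next Wednesday: May 26 2010.
The following Thursday is May 27 2010.
The following Monday is May 31 2010.

May 26 2010, May 27 2010, May 31 2010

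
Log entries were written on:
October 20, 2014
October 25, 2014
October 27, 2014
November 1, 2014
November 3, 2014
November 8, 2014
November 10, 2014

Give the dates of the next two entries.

November 15, 2014; November 17, 2014

The gap pattern 5, 2, 5, 2, 5, 2 repeats every 2 events.
These are the Mondays and Saturdays of each week.
The following Saturday is November 15, 2014.
Next Monday: November 17, 2014.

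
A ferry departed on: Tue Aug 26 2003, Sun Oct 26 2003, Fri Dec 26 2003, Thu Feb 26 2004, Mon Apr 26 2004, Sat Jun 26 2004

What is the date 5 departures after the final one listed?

Tue Apr 26 2005

Each date is the 26th; the gaps (61, 61, 62, 60, 61) track the month lengths.
The rule is the 26th of every 2 months.
Next: August 2004 → Thu Aug 26 2004.
Next: October 2004 → Tue Oct 26 2004.
December 2004: Sun Dec 26 2004.
February 2005: Sat Feb 26 2005.
Next: April 2005 → Tue Apr 26 2005.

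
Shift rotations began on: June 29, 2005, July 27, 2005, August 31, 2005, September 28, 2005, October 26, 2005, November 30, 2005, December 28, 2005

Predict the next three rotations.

All Wednesdays; the gaps (28, 35, 28, 28, 35, 28) vary with month length.
This is the last Wednesday of each month.
January 2006 ends with Wednesday January 25, 2006.
Last Wednesday of February 2006: February 22, 2006.
Last Wednesday of March 2006: March 29, 2006.

January 25, 2006; February 22, 2006; March 29, 2006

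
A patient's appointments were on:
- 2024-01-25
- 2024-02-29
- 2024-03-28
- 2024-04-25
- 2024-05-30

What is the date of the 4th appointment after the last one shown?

2024-09-26

Every date is a Thursday; gaps 35, 28, 28, 35 days.
Each is the last Thursday of its month (at least one falls on the 29th or later, ruling out '4th Thursday').
Last Thursday of June 2024: 2024-06-27.
July 2024 ends with Thursday 2024-07-25.
August 2024 ends with Thursday 2024-08-29.
Last Thursday of September 2024: 2024-09-26.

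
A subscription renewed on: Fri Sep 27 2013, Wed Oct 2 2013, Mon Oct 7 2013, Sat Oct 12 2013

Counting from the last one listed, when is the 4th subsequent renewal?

Fri Nov 1 2013

Gaps between consecutive events: 5, 5, 5 days — a constant 5-day interval.
Sat Oct 12 2013 + 5 days = Thu Oct 17 2013.
Thu Oct 17 2013 + 5 days = Tue Oct 22 2013.
Tue Oct 22 2013 + 5 days = Sun Oct 27 2013.
Sun Oct 27 2013 + 5 days = Fri Nov 1 2013.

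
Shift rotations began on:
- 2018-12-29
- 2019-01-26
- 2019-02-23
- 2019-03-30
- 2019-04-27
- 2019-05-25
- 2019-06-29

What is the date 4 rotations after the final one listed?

2019-10-26

Every date is a Saturday; gaps 28, 28, 35, 28, 28, 35 days.
Each is the last Saturday of its month (at least one falls on the 29th or later, ruling out '4th Saturday').
Last Saturday of July 2019: 2019-07-27.
August 2019 ends with Saturday 2019-08-31.
September 2019 ends with Saturday 2019-09-28.
October 2019 ends with Saturday 2019-10-26.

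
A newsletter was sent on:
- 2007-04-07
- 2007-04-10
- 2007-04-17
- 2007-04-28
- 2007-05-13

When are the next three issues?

Intervals are 3, 7, 11, 15 days — an arithmetic progression with common difference 4.
Next gap: 19 days. 2007-05-13 + 19 days = 2007-06-01.
Next gap: 23 days. 2007-06-01 + 23 days = 2007-06-24.
Next gap: 27 days. 2007-06-24 + 27 days = 2007-07-21.

2007-06-01, 2007-06-24, 2007-07-21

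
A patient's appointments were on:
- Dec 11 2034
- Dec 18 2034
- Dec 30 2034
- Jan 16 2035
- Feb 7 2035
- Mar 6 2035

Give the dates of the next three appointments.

Apr 7 2035, May 14 2035, Jun 25 2035

The spacing grows by 5 each time: 7, 12, 17, 22, 27 days.
Next gap: 32 days. Mar 6 2035 + 32 days = Apr 7 2035.
Next gap: 37 days. Apr 7 2035 + 37 days = May 14 2035.
Next gap: 42 days. May 14 2035 + 42 days = Jun 25 2035.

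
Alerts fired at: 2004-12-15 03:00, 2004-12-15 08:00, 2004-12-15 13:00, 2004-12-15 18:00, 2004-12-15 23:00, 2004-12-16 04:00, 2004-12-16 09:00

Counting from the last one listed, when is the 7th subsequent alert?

The interval is a steady 5 hours (5, 5, 5, 5, 5, 5).
2004-12-16 09:00 + 5 h = 2004-12-16 14:00.
2004-12-16 14:00 + 5 h = 2004-12-16 19:00.
2004-12-16 19:00 + 5 h = 2004-12-17 00:00.
2004-12-17 00:00 + 5 h = 2004-12-17 05:00.
2004-12-17 05:00 + 5 h = 2004-12-17 10:00.
2004-12-17 10:00 + 5 h = 2004-12-17 15:00.
2004-12-17 15:00 + 5 h = 2004-12-17 20:00.

2004-12-17 20:00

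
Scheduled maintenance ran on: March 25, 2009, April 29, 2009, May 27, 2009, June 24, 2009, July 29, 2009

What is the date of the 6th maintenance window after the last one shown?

These are Wednesdays with 35, 28, 28, 35-day gaps.
Each is the final Wednesday of its month — April 29, 2009 is past the 28th, so '4th Wednesday' doesn't fit.
August 2009 ends with Wednesday August 26, 2009.
September 2009 ends with Wednesday September 30, 2009.
October 2009 ends with Wednesday October 28, 2009.
Last Wednesday of November 2009: November 25, 2009.
December 2009 ends with Wednesday December 30, 2009.
January 2010 ends with Wednesday January 27, 2010.

January 27, 2010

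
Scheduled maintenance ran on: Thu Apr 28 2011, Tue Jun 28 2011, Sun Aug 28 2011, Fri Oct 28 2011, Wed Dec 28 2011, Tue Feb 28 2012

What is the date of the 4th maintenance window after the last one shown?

The day-of-month is always 28 (61, 61, 61, 61, 62 days between events).
So this recurs on the 28th of every 2 months.
April 2012: Sat Apr 28 2012.
Next: June 2012 → Thu Jun 28 2012.
Next: August 2012 → Tue Aug 28 2012.
October 2012: Sun Oct 28 2012.

Sun Oct 28 2012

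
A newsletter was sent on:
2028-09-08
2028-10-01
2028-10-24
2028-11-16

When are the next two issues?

Gaps between consecutive events: 23, 23, 23 days — a constant 23-day interval.
2028-11-16 + 23 days = 2028-12-09.
2028-12-09 + 23 days = 2029-01-01.

2028-12-09, 2029-01-01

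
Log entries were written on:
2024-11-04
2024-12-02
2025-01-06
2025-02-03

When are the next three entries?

2025-03-03, 2025-04-07, 2025-05-05

All dates are Mondays, 28, 35, 28 days apart.
Specifically, the 1st Monday of each month.
March 2025 — 1st Monday is 2025-03-03.
April 2025 — 1st Monday is 2025-04-07.
1st Monday of May 2025: 2025-05-05.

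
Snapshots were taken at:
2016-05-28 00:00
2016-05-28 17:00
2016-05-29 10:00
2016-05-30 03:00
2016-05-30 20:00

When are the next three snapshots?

2016-05-31 13:00, 2016-06-01 06:00, 2016-06-01 23:00

Gaps: 17, 17, 17, 17 hours — each event is 17 hours after the previous one.
2016-05-30 20:00 + 17 h = 2016-05-31 13:00.
2016-05-31 13:00 + 17 h = 2016-06-01 06:00.
2016-06-01 06:00 + 17 h = 2016-06-01 23:00.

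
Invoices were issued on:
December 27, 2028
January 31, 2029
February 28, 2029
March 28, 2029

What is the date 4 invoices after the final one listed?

July 25, 2029

All Wednesdays; the gaps (35, 28, 28) vary with month length.
This is the last Wednesday of each month.
April 2029 ends with Wednesday April 25, 2029.
Last Wednesday of May 2029: May 30, 2029.
Last Wednesday of June 2029: June 27, 2029.
July 2029 ends with Wednesday July 25, 2029.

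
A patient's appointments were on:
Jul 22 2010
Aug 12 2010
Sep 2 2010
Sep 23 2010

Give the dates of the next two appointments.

Every event comes 21 days after the last (21, 21, 21).
Sep 23 2010 + 21 days = Oct 14 2010.
Oct 14 2010 + 21 days = Nov 4 2010.

Oct 14 2010, Nov 4 2010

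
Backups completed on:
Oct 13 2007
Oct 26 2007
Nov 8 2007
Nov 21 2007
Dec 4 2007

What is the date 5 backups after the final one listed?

The spacing is 13, 13, 13, 13 days — always 13 days.
Dec 4 2007 + 13 days = Dec 17 2007.
Dec 17 2007 + 13 days = Dec 30 2007.
Dec 30 2007 + 13 days = Jan 12 2008.
Jan 12 2008 + 13 days = Jan 25 2008.
Jan 25 2008 + 13 days = Feb 7 2008.

Feb 7 2008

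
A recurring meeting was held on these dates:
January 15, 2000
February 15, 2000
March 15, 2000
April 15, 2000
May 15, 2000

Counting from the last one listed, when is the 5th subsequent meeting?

October 15, 2000

Gaps: 31, 29, 31, 30 days — not constant. Every event is on the 15th of the month.
Pattern: the 15th of each month.
June 2000: June 15, 2000.
Next: July 2000 → July 15, 2000.
August 2000: August 15, 2000.
September 2000: September 15, 2000.
October 2000: October 15, 2000.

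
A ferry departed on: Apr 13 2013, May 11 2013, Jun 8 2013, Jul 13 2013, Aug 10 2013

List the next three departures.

Gaps: 28, 28, 35, 28 days — a mix of 28 and 35. Every date is a Saturday.
Each is the 2nd Saturday of its month.
2nd Saturday of September 2013: Sep 14 2013.
2nd Saturday of October 2013: Oct 12 2013.
November 2013 — 2nd Saturday is Nov 9 2013.

Sep 14 2013, Oct 12 2013, Nov 9 2013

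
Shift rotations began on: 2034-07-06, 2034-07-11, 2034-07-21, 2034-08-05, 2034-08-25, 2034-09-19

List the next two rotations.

Intervals are 5, 10, 15, 20, 25 days — an arithmetic progression with common difference 5.
Next gap: 30 days. 2034-09-19 + 30 days = 2034-10-19.
Next gap: 35 days. 2034-10-19 + 35 days = 2034-11-23.

2034-10-19, 2034-11-23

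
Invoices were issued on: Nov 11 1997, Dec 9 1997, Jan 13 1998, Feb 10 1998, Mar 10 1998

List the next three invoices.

Apr 14 1998, May 12 1998, Jun 9 1998

These are Tuesdays at 28- or 35-day spacing (28, 35, 28, 28).
The pattern: 2nd Tuesday of the month.
April 1998 — 2nd Tuesday is Apr 14 1998.
2nd Tuesday of May 1998: May 12 1998.
2nd Tuesday of June 1998: Jun 9 1998.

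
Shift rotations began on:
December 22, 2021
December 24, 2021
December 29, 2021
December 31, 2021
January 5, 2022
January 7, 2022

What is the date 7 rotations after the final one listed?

February 2, 2022

Every event lands on a Wednesday or Friday (gaps cycle 2, 5, 2, 5, 2).
So the schedule is: every Wednesday and Friday.
The following Wednesday is January 12, 2022.
Next Friday: January 14, 2022.
Next Wednesday: January 19, 2022.
Next Friday: January 21, 2022.
The following Wednesday is January 26, 2022.
Next Friday: January 28, 2022.
Next Wednesday: February 2, 2022.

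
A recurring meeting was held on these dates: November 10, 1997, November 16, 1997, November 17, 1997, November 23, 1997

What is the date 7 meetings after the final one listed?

December 15, 1997

Gaps: 6, 1, 6 days — not constant, but cyclic with period 2.
The events fall on every Monday and Sunday.
The following Monday is November 24, 1997.
The following Sunday is November 30, 1997.
Next Monday: December 1, 1997.
The following Sunday is December 7, 1997.
Next Monday: December 8, 1997.
Next Sunday: December 14, 1997.
Next Monday: December 15, 1997.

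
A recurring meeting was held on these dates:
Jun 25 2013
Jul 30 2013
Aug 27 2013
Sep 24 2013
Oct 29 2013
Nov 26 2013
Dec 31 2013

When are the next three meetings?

Jan 28 2014, Feb 25 2014, Mar 25 2014

These are Tuesdays with 35, 28, 28, 35, 28, 35-day gaps.
Each is the final Tuesday of its month — Jul 30 2013 is past the 28th, so '4th Tuesday' doesn't fit.
January 2014 ends with Tuesday Jan 28 2014.
February 2014 ends with Tuesday Feb 25 2014.
March 2014 ends with Tuesday Mar 25 2014.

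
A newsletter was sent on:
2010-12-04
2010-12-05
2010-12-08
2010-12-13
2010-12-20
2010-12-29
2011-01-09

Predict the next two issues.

Gaps: 1, 3, 5, 7, 9, 11 days — each gap is 2 larger than the previous one.
Next gap: 13 days. 2011-01-09 + 13 days = 2011-01-22.
Next gap: 15 days. 2011-01-22 + 15 days = 2011-02-06.

2011-01-22, 2011-02-06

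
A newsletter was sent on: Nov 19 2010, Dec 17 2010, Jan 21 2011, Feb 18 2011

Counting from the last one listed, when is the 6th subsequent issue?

Aug 19 2011

All dates are Fridays, 28, 35, 28 days apart.
Specifically, the 3rd Friday of each month.
3rd Friday of March 2011: Mar 18 2011.
April 2011 — 3rd Friday is Apr 15 2011.
May 2011 — 3rd Friday is May 20 2011.
June 2011 — 3rd Friday is Jun 17 2011.
July 2011 — 3rd Friday is Jul 15 2011.
August 2011 — 3rd Friday is Aug 19 2011.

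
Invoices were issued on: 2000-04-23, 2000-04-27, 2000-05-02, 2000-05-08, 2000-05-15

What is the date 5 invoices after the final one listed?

The spacing grows by 1 each time: 4, 5, 6, 7 days.
Next gap: 8 days. 2000-05-15 + 8 days = 2000-05-23.
Next gap: 9 days. 2000-05-23 + 9 days = 2000-06-01.
Next gap: 10 days. 2000-06-01 + 10 days = 2000-06-11.
Next gap: 11 days. 2000-06-11 + 11 days = 2000-06-22.
Next gap: 12 days. 2000-06-22 + 12 days = 2000-07-04.

2000-07-04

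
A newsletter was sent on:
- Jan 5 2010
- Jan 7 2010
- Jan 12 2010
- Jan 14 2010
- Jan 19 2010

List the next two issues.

Jan 21 2010, Jan 26 2010

Gaps: 2, 5, 2, 5 days — not constant, but cyclic with period 2.
The events fall on every Tuesday and Thursday.
Next Thursday: Jan 21 2010.
The following Tuesday is Jan 26 2010.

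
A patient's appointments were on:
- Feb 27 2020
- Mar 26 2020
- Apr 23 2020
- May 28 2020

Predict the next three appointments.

Jun 25 2020, Jul 23 2020, Aug 27 2020

These are Thursdays at 28- or 35-day spacing (28, 28, 35).
The pattern: 4th Thursday of the month.
4th Thursday of June 2020: Jun 25 2020.
July 2020 — 4th Thursday is Jul 23 2020.
4th Thursday of August 2020: Aug 27 2020.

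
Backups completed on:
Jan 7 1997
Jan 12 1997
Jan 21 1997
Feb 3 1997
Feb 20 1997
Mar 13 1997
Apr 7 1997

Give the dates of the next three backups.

May 6 1997, Jun 8 1997, Jul 15 1997

Gaps: 5, 9, 13, 17, 21, 25 days — each gap is 4 larger than the previous one.
Next gap: 29 days. Apr 7 1997 + 29 days = May 6 1997.
Next gap: 33 days. May 6 1997 + 33 days = Jun 8 1997.
Next gap: 37 days. Jun 8 1997 + 37 days = Jul 15 1997.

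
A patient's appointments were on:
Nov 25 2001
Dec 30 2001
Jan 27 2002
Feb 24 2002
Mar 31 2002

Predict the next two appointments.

Every date is a Sunday; gaps 35, 28, 28, 35 days.
Each is the last Sunday of its month (at least one falls on the 29th or later, ruling out '4th Sunday').
Last Sunday of April 2002: Apr 28 2002.
Last Sunday of May 2002: May 26 2002.

Apr 28 2002, May 26 2002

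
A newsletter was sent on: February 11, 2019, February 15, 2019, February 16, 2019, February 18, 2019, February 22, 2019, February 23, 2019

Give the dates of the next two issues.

February 25, 2019; March 1, 2019

Every event lands on a Monday or Friday or Saturday (gaps cycle 4, 1, 2, 4, 1).
So the schedule is: every Monday, Friday and Saturday.
Next Monday: February 25, 2019.
The following Friday is March 1, 2019.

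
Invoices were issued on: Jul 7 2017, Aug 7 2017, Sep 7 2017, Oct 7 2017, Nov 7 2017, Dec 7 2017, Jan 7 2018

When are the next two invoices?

Feb 7 2018, Mar 7 2018

Each date is the 7th; the gaps (31, 31, 30, 31, 30, 31) track the month lengths.
The rule is the 7th of each month.
Next: February 2018 → Feb 7 2018.
Next: March 2018 → Mar 7 2018.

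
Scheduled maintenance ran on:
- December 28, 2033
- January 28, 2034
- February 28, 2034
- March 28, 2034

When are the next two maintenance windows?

The day-of-month is always 28 (31, 31, 28 days between events).
So this recurs on the 28th of each month.
April 2034: April 28, 2034.
Next: May 2034 → May 28, 2034.

April 28, 2034; May 28, 2034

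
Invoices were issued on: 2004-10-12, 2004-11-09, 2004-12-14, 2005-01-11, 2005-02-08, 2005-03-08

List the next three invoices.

All dates are Tuesdays, 28, 35, 28, 28, 28 days apart.
Specifically, the 2nd Tuesday of each month.
2nd Tuesday of April 2005: 2005-04-12.
2nd Tuesday of May 2005: 2005-05-10.
2nd Tuesday of June 2005: 2005-06-14.

2005-04-12, 2005-05-10, 2005-06-14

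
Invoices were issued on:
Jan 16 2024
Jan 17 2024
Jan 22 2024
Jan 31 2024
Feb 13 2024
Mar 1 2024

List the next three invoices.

Mar 22 2024, Apr 16 2024, May 15 2024

The spacing grows by 4 each time: 1, 5, 9, 13, 17 days.
Next gap: 21 days. Mar 1 2024 + 21 days = Mar 22 2024.
Next gap: 25 days. Mar 22 2024 + 25 days = Apr 16 2024.
Next gap: 29 days. Apr 16 2024 + 29 days = May 15 2024.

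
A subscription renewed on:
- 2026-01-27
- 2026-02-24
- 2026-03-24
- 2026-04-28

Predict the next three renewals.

2026-05-26, 2026-06-23, 2026-07-28

These are Tuesdays at 28- or 35-day spacing (28, 28, 35).
The pattern: 4th Tuesday of the month.
May 2026 — 4th Tuesday is 2026-05-26.
4th Tuesday of June 2026: 2026-06-23.
July 2026 — 4th Tuesday is 2026-07-28.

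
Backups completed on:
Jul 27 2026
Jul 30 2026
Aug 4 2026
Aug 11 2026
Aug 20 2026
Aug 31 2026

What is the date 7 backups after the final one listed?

Jan 11 2027

The spacing grows by 2 each time: 3, 5, 7, 9, 11 days.
Next gap: 13 days. Aug 31 2026 + 13 days = Sep 13 2026.
Next gap: 15 days. Sep 13 2026 + 15 days = Sep 28 2026.
Next gap: 17 days. Sep 28 2026 + 17 days = Oct 15 2026.
Next gap: 19 days. Oct 15 2026 + 19 days = Nov 3 2026.
Next gap: 21 days. Nov 3 2026 + 21 days = Nov 24 2026.
Next gap: 23 days. Nov 24 2026 + 23 days = Dec 17 2026.
Next gap: 25 days. Dec 17 2026 + 25 days = Jan 11 2027.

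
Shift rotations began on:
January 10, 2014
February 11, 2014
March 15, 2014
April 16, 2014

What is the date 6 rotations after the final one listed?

October 25, 2014

The spacing is 32, 32, 32 days — always 32 days.
April 16, 2014 + 32 days = May 18, 2014.
May 18, 2014 + 32 days = June 19, 2014.
June 19, 2014 + 32 days = July 21, 2014.
July 21, 2014 + 32 days = August 22, 2014.
August 22, 2014 + 32 days = September 23, 2014.
September 23, 2014 + 32 days = October 25, 2014.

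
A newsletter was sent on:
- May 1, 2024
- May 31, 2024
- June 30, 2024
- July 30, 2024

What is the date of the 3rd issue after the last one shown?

Every event comes 30 days after the last (30, 30, 30).
July 30, 2024 + 30 days = August 29, 2024.
August 29, 2024 + 30 days = September 28, 2024.
September 28, 2024 + 30 days = October 28, 2024.

October 28, 2024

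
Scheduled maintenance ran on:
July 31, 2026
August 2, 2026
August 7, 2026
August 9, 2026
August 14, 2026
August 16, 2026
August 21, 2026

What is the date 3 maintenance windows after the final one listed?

August 30, 2026

Gaps: 2, 5, 2, 5, 2, 5 days — not constant, but cyclic with period 2.
The events fall on every Friday and Sunday.
The following Sunday is August 23, 2026.
Next Friday: August 28, 2026.
The following Sunday is August 30, 2026.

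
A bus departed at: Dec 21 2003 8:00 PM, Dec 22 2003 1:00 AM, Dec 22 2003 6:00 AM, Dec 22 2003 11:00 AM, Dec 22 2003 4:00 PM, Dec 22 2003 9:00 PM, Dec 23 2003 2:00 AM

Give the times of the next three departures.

Dec 23 2003 7:00 AM, Dec 23 2003 12:00 PM, Dec 23 2003 5:00 PM

Spacing: 5, 5, 5, 5, 5, 5 h — constant 5 h.
Dec 23 2003 2:00 AM + 5 h = Dec 23 2003 7:00 AM.
Dec 23 2003 7:00 AM + 5 h = Dec 23 2003 12:00 PM.
Dec 23 2003 12:00 PM + 5 h = Dec 23 2003 5:00 PM.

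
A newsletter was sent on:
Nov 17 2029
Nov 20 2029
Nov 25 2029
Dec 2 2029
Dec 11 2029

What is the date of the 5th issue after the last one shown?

Gaps: 3, 5, 7, 9 days — each gap is 2 larger than the previous one.
Next gap: 11 days. Dec 11 2029 + 11 days = Dec 22 2029.
Next gap: 13 days. Dec 22 2029 + 13 days = Jan 4 2030.
Next gap: 15 days. Jan 4 2030 + 15 days = Jan 19 2030.
Next gap: 17 days. Jan 19 2030 + 17 days = Feb 5 2030.
Next gap: 19 days. Feb 5 2030 + 19 days = Feb 24 2030.

Feb 24 2030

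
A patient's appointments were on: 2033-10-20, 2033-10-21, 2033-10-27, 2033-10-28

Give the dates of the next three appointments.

Gaps: 1, 6, 1 days — not constant, but cyclic with period 2.
The events fall on every Thursday and Friday.
The following Thursday is 2033-11-03.
Next Friday: 2033-11-04.
The following Thursday is 2033-11-10.

2033-11-03, 2033-11-04, 2033-11-10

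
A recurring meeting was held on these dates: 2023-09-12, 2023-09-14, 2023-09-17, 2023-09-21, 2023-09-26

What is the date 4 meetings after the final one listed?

The spacing grows by 1 each time: 2, 3, 4, 5 days.
Next gap: 6 days. 2023-09-26 + 6 days = 2023-10-02.
Next gap: 7 days. 2023-10-02 + 7 days = 2023-10-09.
Next gap: 8 days. 2023-10-09 + 8 days = 2023-10-17.
Next gap: 9 days. 2023-10-17 + 9 days = 2023-10-26.

2023-10-26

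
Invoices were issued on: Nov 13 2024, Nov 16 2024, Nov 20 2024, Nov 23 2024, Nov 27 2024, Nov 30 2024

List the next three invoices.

Dec 4 2024, Dec 7 2024, Dec 11 2024

The gap pattern 3, 4, 3, 4, 3 repeats every 2 events.
These are the Wednesdays and Saturdays of each week.
Next Wednesday: Dec 4 2024.
Next Saturday: Dec 7 2024.
The following Wednesday is Dec 11 2024.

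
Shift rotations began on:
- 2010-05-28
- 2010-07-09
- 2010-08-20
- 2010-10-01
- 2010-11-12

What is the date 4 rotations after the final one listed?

Gaps between consecutive events: 42, 42, 42, 42 days — a constant 42-day interval.
2010-11-12 + 42 days = 2010-12-24.
2010-12-24 + 42 days = 2011-02-04.
2011-02-04 + 42 days = 2011-03-18.
2011-03-18 + 42 days = 2011-04-29.

2011-04-29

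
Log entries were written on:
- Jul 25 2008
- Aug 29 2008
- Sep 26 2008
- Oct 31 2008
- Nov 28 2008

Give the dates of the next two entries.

These are Fridays with 35, 28, 35, 28-day gaps.
Each is the final Friday of its month — Aug 29 2008 is past the 28th, so '4th Friday' doesn't fit.
December 2008 ends with Friday Dec 26 2008.
January 2009 ends with Friday Jan 30 2009.

Dec 26 2008, Jan 30 2009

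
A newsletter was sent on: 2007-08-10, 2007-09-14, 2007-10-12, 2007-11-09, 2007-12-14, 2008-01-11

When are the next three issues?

2008-02-08, 2008-03-14, 2008-04-11

All dates are Fridays, 35, 28, 28, 35, 28 days apart.
Specifically, the 2nd Friday of each month.
February 2008 — 2nd Friday is 2008-02-08.
March 2008 — 2nd Friday is 2008-03-14.
2nd Friday of April 2008: 2008-04-11.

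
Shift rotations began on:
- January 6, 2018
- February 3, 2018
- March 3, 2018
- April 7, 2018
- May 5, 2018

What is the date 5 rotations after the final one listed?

Gaps: 28, 28, 35, 28 days — a mix of 28 and 35. Every date is a Saturday.
Each is the 1st Saturday of its month.
1st Saturday of June 2018: June 2, 2018.
1st Saturday of July 2018: July 7, 2018.
August 2018 — 1st Saturday is August 4, 2018.
1st Saturday of September 2018: September 1, 2018.
October 2018 — 1st Saturday is October 6, 2018.

October 6, 2018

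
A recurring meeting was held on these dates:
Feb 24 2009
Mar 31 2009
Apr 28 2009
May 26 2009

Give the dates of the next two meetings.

Jun 30 2009, Jul 28 2009

All Tuesdays; the gaps (35, 28, 28) vary with month length.
This is the last Tuesday of each month.
June 2009 ends with Tuesday Jun 30 2009.
July 2009 ends with Tuesday Jul 28 2009.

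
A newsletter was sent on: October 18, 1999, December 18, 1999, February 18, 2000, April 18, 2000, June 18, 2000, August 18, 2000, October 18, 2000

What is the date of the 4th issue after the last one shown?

June 18, 2001

The day-of-month is always 18 (61, 62, 60, 61, 61, 61 days between events).
So this recurs on the 18th of every 2 months.
Next: December 2000 → December 18, 2000.
Next: February 2001 → February 18, 2001.
April 2001: April 18, 2001.
June 2001: June 18, 2001.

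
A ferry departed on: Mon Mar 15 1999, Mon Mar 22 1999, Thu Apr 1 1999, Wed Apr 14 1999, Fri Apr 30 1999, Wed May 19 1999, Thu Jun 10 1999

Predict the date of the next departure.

Mon Jul 5 1999

Intervals are 7, 10, 13, 16, 19, 22 days — an arithmetic progression with common difference 3.
Next gap: 25 days. Thu Jun 10 1999 + 25 days = Mon Jul 5 1999.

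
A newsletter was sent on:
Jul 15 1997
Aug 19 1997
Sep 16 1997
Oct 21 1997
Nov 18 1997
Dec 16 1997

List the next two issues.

Jan 20 1998, Feb 17 1998

Gaps: 35, 28, 35, 28, 28 days — a mix of 28 and 35. Every date is a Tuesday.
Each is the 3rd Tuesday of its month.
3rd Tuesday of January 1998: Jan 20 1998.
3rd Tuesday of February 1998: Feb 17 1998.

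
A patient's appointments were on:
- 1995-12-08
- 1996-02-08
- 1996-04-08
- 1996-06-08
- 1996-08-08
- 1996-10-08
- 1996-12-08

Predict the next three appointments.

The day-of-month is always 8 (62, 60, 61, 61, 61, 61 days between events).
So this recurs on the 8th of every 2 months.
February 1997: 1997-02-08.
Next: April 1997 → 1997-04-08.
June 1997: 1997-06-08.

1997-02-08, 1997-04-08, 1997-06-08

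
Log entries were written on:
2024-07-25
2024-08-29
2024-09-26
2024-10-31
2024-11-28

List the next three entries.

All Thursdays; the gaps (35, 28, 35, 28) vary with month length.
This is the last Thursday of each month.
Last Thursday of December 2024: 2024-12-26.
Last Thursday of January 2025: 2025-01-30.
Last Thursday of February 2025: 2025-02-27.

2024-12-26, 2025-01-30, 2025-02-27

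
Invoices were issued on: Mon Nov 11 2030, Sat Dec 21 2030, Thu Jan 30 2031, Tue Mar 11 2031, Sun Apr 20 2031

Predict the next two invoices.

Fri May 30 2031, Wed Jul 9 2031

Every event comes 40 days after the last (40, 40, 40, 40).
Sun Apr 20 2031 + 40 days = Fri May 30 2031.
Fri May 30 2031 + 40 days = Wed Jul 9 2031.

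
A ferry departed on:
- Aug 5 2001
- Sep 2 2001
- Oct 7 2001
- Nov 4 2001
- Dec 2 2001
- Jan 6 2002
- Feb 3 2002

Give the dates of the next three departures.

Mar 3 2002, Apr 7 2002, May 5 2002

Gaps: 28, 35, 28, 28, 35, 28 days — a mix of 28 and 35. Every date is a Sunday.
Each is the 1st Sunday of its month.
March 2002 — 1st Sunday is Mar 3 2002.
April 2002 — 1st Sunday is Apr 7 2002.
May 2002 — 1st Sunday is May 5 2002.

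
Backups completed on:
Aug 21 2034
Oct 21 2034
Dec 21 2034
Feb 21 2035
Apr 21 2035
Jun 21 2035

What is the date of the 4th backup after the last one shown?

Feb 21 2036

Gaps: 61, 61, 62, 59, 61 days — not constant. Every event is on the 21st of the month.
Pattern: the 21st of every 2 months.
August 2035: Aug 21 2035.
October 2035: Oct 21 2035.
December 2035: Dec 21 2035.
February 2036: Feb 21 2036.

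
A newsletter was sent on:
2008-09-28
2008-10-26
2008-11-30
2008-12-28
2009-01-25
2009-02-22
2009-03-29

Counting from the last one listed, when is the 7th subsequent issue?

All Sundays; the gaps (28, 35, 28, 28, 28, 35) vary with month length.
This is the last Sunday of each month.
Last Sunday of April 2009: 2009-04-26.
Last Sunday of May 2009: 2009-05-31.
Last Sunday of June 2009: 2009-06-28.
July 2009 ends with Sunday 2009-07-26.
August 2009 ends with Sunday 2009-08-30.
Last Sunday of September 2009: 2009-09-27.
Last Sunday of October 2009: 2009-10-25.

2009-10-25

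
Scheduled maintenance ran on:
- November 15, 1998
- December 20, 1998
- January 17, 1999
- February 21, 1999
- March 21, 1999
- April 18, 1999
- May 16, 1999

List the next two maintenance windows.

All dates are Sundays, 35, 28, 35, 28, 28, 28 days apart.
Specifically, the 3rd Sunday of each month.
June 1999 — 3rd Sunday is June 20, 1999.
July 1999 — 3rd Sunday is July 18, 1999.

June 20, 1999; July 18, 1999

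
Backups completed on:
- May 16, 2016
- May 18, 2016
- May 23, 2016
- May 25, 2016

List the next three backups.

Every event lands on a Monday or Wednesday (gaps cycle 2, 5, 2).
So the schedule is: every Monday and Wednesday.
Next Monday: May 30, 2016.
The following Wednesday is June 1, 2016.
Next Monday: June 6, 2016.

May 30, 2016; June 1, 2016; June 6, 2016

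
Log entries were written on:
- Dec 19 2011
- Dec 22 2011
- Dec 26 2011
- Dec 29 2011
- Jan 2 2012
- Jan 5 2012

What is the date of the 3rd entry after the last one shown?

Gaps: 3, 4, 3, 4, 3 days — not constant, but cyclic with period 2.
The events fall on every Monday and Thursday.
The following Monday is Jan 9 2012.
The following Thursday is Jan 12 2012.
Next Monday: Jan 16 2012.

Jan 16 2012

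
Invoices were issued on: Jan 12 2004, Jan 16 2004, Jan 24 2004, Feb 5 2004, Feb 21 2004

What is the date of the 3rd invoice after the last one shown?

Gaps: 4, 8, 12, 16 days — each gap is 4 larger than the previous one.
Next gap: 20 days. Feb 21 2004 + 20 days = Mar 12 2004.
Next gap: 24 days. Mar 12 2004 + 24 days = Apr 5 2004.
Next gap: 28 days. Apr 5 2004 + 28 days = May 3 2004.

May 3 2004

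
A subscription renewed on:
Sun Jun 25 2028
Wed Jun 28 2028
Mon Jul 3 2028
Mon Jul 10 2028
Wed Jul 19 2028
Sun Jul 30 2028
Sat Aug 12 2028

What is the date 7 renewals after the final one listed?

Sat Jan 6 2029

The spacing grows by 2 each time: 3, 5, 7, 9, 11, 13 days.
Next gap: 15 days. Sat Aug 12 2028 + 15 days = Sun Aug 27 2028.
Next gap: 17 days. Sun Aug 27 2028 + 17 days = Wed Sep 13 2028.
Next gap: 19 days. Wed Sep 13 2028 + 19 days = Mon Oct 2 2028.
Next gap: 21 days. Mon Oct 2 2028 + 21 days = Mon Oct 23 2028.
Next gap: 23 days. Mon Oct 23 2028 + 23 days = Wed Nov 15 2028.
Next gap: 25 days. Wed Nov 15 2028 + 25 days = Sun Dec 10 2028.
Next gap: 27 days. Sun Dec 10 2028 + 27 days = Sat Jan 6 2029.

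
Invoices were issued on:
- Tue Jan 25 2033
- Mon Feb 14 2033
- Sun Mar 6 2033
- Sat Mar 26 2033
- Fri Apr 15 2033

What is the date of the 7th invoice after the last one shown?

Gaps between consecutive events: 20, 20, 20, 20 days — a constant 20-day interval.
Fri Apr 15 2033 + 20 days = Thu May 5 2033.
Thu May 5 2033 + 20 days = Wed May 25 2033.
Wed May 25 2033 + 20 days = Tue Jun 14 2033.
Tue Jun 14 2033 + 20 days = Mon Jul 4 2033.
Mon Jul 4 2033 + 20 days = Sun Jul 24 2033.
Sun Jul 24 2033 + 20 days = Sat Aug 13 2033.
Sat Aug 13 2033 + 20 days = Fri Sep 2 2033.

Fri Sep 2 2033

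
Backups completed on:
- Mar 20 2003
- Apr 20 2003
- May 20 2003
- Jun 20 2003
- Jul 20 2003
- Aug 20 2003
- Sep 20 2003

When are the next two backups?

Gaps: 31, 30, 31, 30, 31, 31 days — not constant. Every event is on the 20th of the month.
Pattern: the 20th of each month.
Next: October 2003 → Oct 20 2003.
Next: November 2003 → Nov 20 2003.

Oct 20 2003, Nov 20 2003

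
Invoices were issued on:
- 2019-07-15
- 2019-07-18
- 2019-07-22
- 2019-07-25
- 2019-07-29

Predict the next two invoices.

Every event lands on a Monday or Thursday (gaps cycle 3, 4, 3, 4).
So the schedule is: every Monday and Thursday.
Next Thursday: 2019-08-01.
The following Monday is 2019-08-05.

2019-08-01, 2019-08-05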